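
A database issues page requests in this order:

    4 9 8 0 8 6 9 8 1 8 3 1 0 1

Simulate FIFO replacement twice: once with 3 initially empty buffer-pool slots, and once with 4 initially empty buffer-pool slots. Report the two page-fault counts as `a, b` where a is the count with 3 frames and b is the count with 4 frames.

3 frames: F F F F . F F F F . F . F . → 10 faults.
4 frames: F F F F . F . . F . F . . . → 7 faults.
7 < 10: adding a frame reduced faults, as is typical.

10, 7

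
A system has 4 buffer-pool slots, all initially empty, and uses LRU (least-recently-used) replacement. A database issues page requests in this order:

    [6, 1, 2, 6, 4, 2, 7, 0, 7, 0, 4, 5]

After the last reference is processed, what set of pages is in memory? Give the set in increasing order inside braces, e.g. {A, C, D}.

6 → miss, frames (6)
1 → miss, frames (6 1)
2 → miss, frames (6 1 2)
6 → hit
4 → miss, frames (1 2 6 4)
2 → hit
7 → miss, evict 1, frames (6 4 2 7)
0 → miss, evict 6, frames (4 2 7 0)
7 → hit
0 → hit
4 → hit
5 → miss, evict 2, frames (7 0 4 5)

{0, 4, 5, 7}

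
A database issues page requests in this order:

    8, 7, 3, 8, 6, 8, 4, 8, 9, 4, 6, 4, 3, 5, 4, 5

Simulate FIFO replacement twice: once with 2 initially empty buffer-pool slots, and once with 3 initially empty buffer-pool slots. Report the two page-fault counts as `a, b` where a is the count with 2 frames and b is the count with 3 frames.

13, 11

2 frames: F F F F F . F F F F F . F F F . → 13 faults.
3 frames: F F F . F F F . F . F . F F F . → 11 faults.
11 < 13: adding a frame reduced faults, as is typical.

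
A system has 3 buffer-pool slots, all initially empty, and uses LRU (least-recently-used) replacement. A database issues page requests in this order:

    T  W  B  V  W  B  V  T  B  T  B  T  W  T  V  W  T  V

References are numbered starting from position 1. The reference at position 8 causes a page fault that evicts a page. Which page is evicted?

pos 1: T → fault, frames {T}
pos 2: W → fault, frames {T,W}
pos 3: B → fault, frames {T,W,B}
pos 4: V → fault, evict T, frames {W,B,V}
pos 5: W → hit
pos 6: B → hit
pos 7: V → hit
pos 8: T → fault, evict W, frames {B,V,T}
At position 8, page W is evicted.

W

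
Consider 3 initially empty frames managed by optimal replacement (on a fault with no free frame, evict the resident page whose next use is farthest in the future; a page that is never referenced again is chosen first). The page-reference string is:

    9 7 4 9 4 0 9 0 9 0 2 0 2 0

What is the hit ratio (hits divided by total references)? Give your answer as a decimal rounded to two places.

9: fault, frames {9}
7: fault, frames {9,7}
4: fault, frames {9,7,4}
9: hit
4: hit
0: fault, evict 4, frames {9,7,0}
9: hit
0: hit
9: hit
0: hit
2: fault, evict 7, frames {9,0,2}
0: hit
2: hit
0: hit
Hits: 9 of 14 references → 9/14 = 0.6429.

0.64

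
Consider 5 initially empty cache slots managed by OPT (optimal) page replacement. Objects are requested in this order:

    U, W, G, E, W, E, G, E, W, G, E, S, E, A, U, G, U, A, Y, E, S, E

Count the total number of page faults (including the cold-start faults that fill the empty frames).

7

U: fault, frames [U]
W: fault, frames [U, W]
G: fault, frames [U, W, G]
E: fault, frames [U, W, G, E]
W: hit
E: hit
G: hit
E: hit
W: hit
G: hit
E: hit
S: fault, frames [U, W, G, E, S]
E: hit
A: fault, evict W, frames [U, G, E, S, A]
U: hit
G: hit
U: hit
A: hit
Y: fault, evict A, frames [U, G, E, S, Y]
E: hit
S: hit
E: hit
Page faults: 7.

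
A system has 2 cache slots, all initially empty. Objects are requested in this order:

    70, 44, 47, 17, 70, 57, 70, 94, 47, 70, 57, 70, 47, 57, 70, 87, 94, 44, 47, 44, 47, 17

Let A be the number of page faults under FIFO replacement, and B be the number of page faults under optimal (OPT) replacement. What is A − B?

Under FIFO: F F F F F F . F F F F . F . F F F F F . . F → 17 faults.
Under OPT: F F F F . F . F F . F . F . F F F F . . . F → 14 faults.
A − B = 17 − 14 = 3.

3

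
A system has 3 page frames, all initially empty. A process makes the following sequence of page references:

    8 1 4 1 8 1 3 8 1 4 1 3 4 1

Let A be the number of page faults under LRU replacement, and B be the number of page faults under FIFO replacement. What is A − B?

Under LRU: F F F . . . F . . F . F . . → 6 faults.
Under FIFO: F F F . . . F F F F . F . . → 8 faults.
A − B = 6 − 8 = -2.

-2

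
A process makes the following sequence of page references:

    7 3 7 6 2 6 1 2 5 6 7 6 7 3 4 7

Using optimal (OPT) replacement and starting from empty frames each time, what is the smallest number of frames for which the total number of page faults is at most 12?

f=1: 16 faults
f=2: 10 faults
f=3: 9 faults
f=4: 8 faults
f=5: 7 faults
f=6: 7 faults
f=7: 7 faults
Smallest f with faults ≤ 12 is 2.

2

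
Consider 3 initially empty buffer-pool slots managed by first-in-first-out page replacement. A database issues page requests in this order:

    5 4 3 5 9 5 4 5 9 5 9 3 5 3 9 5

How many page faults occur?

5 → fault, frames [5]
4 → fault, frames [5, 4]
3 → fault, frames [5, 4, 3]
5 → hit
9 → fault, evict 5, frames [4, 3, 9]
5 → fault, evict 4, frames [3, 9, 5]
4 → fault, evict 3, frames [9, 5, 4]
5 → hit
9 → hit
5 → hit
9 → hit
3 → fault, evict 9, frames [5, 4, 3]
5 → hit
3 → hit
9 → fault, evict 5, frames [4, 3, 9]
5 → fault, evict 4, frames [3, 9, 5]
Page faults: 9.

9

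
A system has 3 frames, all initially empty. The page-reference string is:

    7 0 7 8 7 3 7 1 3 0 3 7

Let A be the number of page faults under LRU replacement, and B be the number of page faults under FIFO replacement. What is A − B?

Under LRU: F F . F . F . F . F . F → 7 faults.
Under FIFO: F F . F . F F F . F F F → 9 faults.
A − B = 7 − 9 = -2.

-2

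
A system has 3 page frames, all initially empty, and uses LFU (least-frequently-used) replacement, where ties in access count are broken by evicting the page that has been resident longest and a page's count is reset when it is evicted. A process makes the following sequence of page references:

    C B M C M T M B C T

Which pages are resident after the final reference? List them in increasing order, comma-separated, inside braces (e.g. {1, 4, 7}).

{C, M, T}

C: miss, frames [C]
B: miss, frames [C, B]
M: miss, frames [C, B, M]
C: hit
M: hit
T: miss, evict B, frames [C, M, T]
M: hit
B: miss, evict T, frames [C, M, B]
C: hit
T: miss, evict B, frames [C, M, T]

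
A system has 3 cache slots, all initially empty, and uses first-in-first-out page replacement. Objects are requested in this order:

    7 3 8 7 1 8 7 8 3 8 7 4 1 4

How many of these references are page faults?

9

7: miss, frames {7}
3: miss, frames {7,3}
8: miss, frames {7,3,8}
7: hit
1: miss, evict 7, frames {3,8,1}
8: hit
7: miss, evict 3, frames {8,1,7}
8: hit
3: miss, evict 8, frames {1,7,3}
8: miss, evict 1, frames {7,3,8}
7: hit
4: miss, evict 7, frames {3,8,4}
1: miss, evict 3, frames {8,4,1}
4: hit
Page faults: 9.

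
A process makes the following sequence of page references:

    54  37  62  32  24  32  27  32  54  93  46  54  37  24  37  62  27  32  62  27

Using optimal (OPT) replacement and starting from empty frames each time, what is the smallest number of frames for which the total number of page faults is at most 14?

3

f=1: 20 faults
f=2: 15 faults
f=3: 12 faults
f=4: 11 faults
f=5: 10 faults
f=6: 9 faults
f=7: 8 faults
f=8: 8 faults
Smallest f with faults ≤ 14 is 3.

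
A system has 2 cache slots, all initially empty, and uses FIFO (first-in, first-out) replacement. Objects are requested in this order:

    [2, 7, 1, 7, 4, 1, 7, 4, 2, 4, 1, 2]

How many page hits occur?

3

2 → miss, frames {2}
7 → miss, frames {2,7}
1 → miss, evict 2, frames {7,1}
7 → hit
4 → miss, evict 7, frames {1,4}
1 → hit
7 → miss, evict 1, frames {4,7}
4 → hit
2 → miss, evict 4, frames {7,2}
4 → miss, evict 7, frames {2,4}
1 → miss, evict 2, frames {4,1}
2 → miss, evict 4, frames {1,2}
Hits: 3.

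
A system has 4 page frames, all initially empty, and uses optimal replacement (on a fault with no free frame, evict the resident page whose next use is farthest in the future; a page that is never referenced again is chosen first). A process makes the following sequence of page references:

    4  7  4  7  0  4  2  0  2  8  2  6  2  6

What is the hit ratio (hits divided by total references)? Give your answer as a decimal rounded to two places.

0.57

4 → fault, frames [4]
7 → fault, frames [4, 7]
4 → hit
7 → hit
0 → fault, frames [4, 7, 0]
4 → hit
2 → fault, frames [4, 7, 0, 2]
0 → hit
2 → hit
8 → fault, evict 0, frames [4, 7, 2, 8]
2 → hit
6 → fault, evict 8, frames [4, 7, 2, 6]
2 → hit
6 → hit
Hits: 8 of 14 references → 8/14 = 0.5714.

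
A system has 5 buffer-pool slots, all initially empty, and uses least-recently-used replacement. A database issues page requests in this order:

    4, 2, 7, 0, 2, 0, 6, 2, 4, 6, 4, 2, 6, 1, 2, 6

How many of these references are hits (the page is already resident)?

4 → miss, frames [4]
2 → miss, frames [4, 2]
7 → miss, frames [4, 2, 7]
0 → miss, frames [4, 2, 7, 0]
2 → hit
0 → hit
6 → miss, frames [4, 7, 2, 0, 6]
2 → hit
4 → hit
6 → hit
4 → hit
2 → hit
6 → hit
1 → miss, evict 7, frames [0, 4, 2, 6, 1]
2 → hit
6 → hit
Hits: 10.

10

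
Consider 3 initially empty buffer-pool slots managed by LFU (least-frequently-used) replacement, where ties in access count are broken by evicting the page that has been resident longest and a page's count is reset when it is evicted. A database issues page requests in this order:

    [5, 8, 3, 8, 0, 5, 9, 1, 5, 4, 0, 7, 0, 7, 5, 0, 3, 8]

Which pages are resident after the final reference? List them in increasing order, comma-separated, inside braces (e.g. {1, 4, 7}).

{0, 7, 8}

5 -> miss, frames [5]
8 -> miss, frames [5, 8]
3 -> miss, frames [5, 8, 3]
8 -> hit
0 -> miss, evict 5, frames [8, 3, 0]
5 -> miss, evict 3, frames [8, 0, 5]
9 -> miss, evict 0, frames [8, 5, 9]
1 -> miss, evict 5, frames [8, 9, 1]
5 -> miss, evict 9, frames [8, 1, 5]
4 -> miss, evict 1, frames [8, 5, 4]
0 -> miss, evict 5, frames [8, 4, 0]
7 -> miss, evict 4, frames [8, 0, 7]
0 -> hit
7 -> hit
5 -> miss, evict 8, frames [0, 7, 5]
0 -> hit
3 -> miss, evict 5, frames [0, 7, 3]
8 -> miss, evict 3, frames [0, 7, 8]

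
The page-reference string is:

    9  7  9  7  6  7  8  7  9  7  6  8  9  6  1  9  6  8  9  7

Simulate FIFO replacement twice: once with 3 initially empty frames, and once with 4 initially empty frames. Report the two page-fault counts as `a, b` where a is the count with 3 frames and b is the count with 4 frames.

14, 7

3 frames: F F . . F . F . F F F F F . F . F F F F → 14 faults.
4 frames: F F . . F . F . . . . . . . F F . . . F → 7 faults.
7 < 14: adding a frame reduced faults, as is typical.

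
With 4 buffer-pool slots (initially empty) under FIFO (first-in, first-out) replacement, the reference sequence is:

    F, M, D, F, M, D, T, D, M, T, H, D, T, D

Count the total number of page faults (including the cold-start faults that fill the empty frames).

F → miss, frames {F}
M → miss, frames {F,M}
D → miss, frames {F,M,D}
F → hit
M → hit
D → hit
T → miss, frames {F,M,D,T}
D → hit
M → hit
T → hit
H → miss, evict F, frames {M,D,T,H}
D → hit
T → hit
D → hit
Page faults: 5.

5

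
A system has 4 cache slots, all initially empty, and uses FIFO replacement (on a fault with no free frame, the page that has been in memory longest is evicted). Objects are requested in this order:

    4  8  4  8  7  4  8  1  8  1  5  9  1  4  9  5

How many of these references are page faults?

4 → fault, frames [4]
8 → fault, frames [4, 8]
4 → hit
8 → hit
7 → fault, frames [4, 8, 7]
4 → hit
8 → hit
1 → fault, frames [4, 8, 7, 1]
8 → hit
1 → hit
5 → fault, evict 4, frames [8, 7, 1, 5]
9 → fault, evict 8, frames [7, 1, 5, 9]
1 → hit
4 → fault, evict 7, frames [1, 5, 9, 4]
9 → hit
5 → hit
Page faults: 7.

7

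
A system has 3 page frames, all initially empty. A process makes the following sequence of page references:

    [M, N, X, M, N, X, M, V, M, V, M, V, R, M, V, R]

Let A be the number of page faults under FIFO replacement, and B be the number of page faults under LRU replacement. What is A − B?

1

Under FIFO: F F F . . . . F F . . . F . . . → 6 faults.
Under LRU: F F F . . . . F . . . . F . . . → 5 faults.
A − B = 6 − 5 = 1.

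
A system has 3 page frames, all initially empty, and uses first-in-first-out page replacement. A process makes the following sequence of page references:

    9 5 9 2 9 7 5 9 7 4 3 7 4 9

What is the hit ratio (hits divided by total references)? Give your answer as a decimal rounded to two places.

9 → miss, frames {9}
5 → miss, frames {9,5}
9 → hit
2 → miss, frames {9,5,2}
9 → hit
7 → miss, evict 9, frames {5,2,7}
5 → hit
9 → miss, evict 5, frames {2,7,9}
7 → hit
4 → miss, evict 2, frames {7,9,4}
3 → miss, evict 7, frames {9,4,3}
7 → miss, evict 9, frames {4,3,7}
4 → hit
9 → miss, evict 4, frames {3,7,9}
Hits: 5 of 14 references → 5/14 = 0.3571.

0.36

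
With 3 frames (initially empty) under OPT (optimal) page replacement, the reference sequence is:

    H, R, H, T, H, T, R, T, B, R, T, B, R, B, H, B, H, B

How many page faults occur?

5

H: fault, frames {H}
R: fault, frames {H,R}
H: hit
T: fault, frames {H,R,T}
H: hit
T: hit
R: hit
T: hit
B: fault, evict H, frames {R,T,B}
R: hit
T: hit
B: hit
R: hit
B: hit
H: fault, evict T, frames {R,B,H}
B: hit
H: hit
B: hit
Page faults: 5.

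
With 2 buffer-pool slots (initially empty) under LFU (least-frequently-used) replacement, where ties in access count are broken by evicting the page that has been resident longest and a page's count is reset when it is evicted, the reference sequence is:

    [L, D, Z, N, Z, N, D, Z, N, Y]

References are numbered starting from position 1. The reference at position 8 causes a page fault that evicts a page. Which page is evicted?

D

pos 1: L → fault, frames {L}
pos 2: D → fault, frames {L,D}
pos 3: Z → fault, evict L, frames {D,Z}
pos 4: N → fault, evict D, frames {Z,N}
pos 5: Z → hit
pos 6: N → hit
pos 7: D → fault, evict Z, frames {N,D}
pos 8: Z → fault, evict D, frames {N,Z}
At position 8, page D is evicted.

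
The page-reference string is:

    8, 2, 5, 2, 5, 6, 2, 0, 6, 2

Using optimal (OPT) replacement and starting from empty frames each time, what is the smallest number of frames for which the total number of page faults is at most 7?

f=1: 10 faults
f=2: 6 faults
f=3: 5 faults
f=4: 5 faults
f=5: 5 faults
Smallest f with faults ≤ 7 is 2.

2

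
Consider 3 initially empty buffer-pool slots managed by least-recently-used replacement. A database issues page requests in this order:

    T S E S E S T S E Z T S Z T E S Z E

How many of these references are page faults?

T: miss, frames [T]
S: miss, frames [T, S]
E: miss, frames [T, S, E]
S: hit
E: hit
S: hit
T: hit
S: hit
E: hit
Z: miss, evict T, frames [S, E, Z]
T: miss, evict S, frames [E, Z, T]
S: miss, evict E, frames [Z, T, S]
Z: hit
T: hit
E: miss, evict S, frames [Z, T, E]
S: miss, evict Z, frames [T, E, S]
Z: miss, evict T, frames [E, S, Z]
E: hit
Page faults: 9.

9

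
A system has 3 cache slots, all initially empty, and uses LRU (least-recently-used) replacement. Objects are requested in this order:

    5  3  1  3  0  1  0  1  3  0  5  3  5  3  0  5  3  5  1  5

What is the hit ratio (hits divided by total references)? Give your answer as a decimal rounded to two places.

5 -> miss, frames [5]
3 -> miss, frames [5, 3]
1 -> miss, frames [5, 3, 1]
3 -> hit
0 -> miss, evict 5, frames [1, 3, 0]
1 -> hit
0 -> hit
1 -> hit
3 -> hit
0 -> hit
5 -> miss, evict 1, frames [3, 0, 5]
3 -> hit
5 -> hit
3 -> hit
0 -> hit
5 -> hit
3 -> hit
5 -> hit
1 -> miss, evict 0, frames [3, 5, 1]
5 -> hit
Hits: 14 of 20 references → 14/20 = 0.7000.

0.70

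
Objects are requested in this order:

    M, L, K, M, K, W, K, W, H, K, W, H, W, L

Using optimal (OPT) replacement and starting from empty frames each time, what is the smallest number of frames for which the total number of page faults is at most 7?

f=1: 14 faults
f=2: 7 faults
f=3: 6 faults
f=4: 5 faults
f=5: 5 faults
Smallest f with faults ≤ 7 is 2.

2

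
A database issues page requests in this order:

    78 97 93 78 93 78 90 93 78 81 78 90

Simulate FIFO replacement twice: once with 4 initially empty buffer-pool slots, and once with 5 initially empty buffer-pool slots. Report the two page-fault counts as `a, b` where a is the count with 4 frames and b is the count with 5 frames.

6, 5

4 frames: F F F . . . F . . F F . → 6 faults.
5 frames: F F F . . . F . . F . . → 5 faults.
5 < 6: adding a frame reduced faults, as is typical.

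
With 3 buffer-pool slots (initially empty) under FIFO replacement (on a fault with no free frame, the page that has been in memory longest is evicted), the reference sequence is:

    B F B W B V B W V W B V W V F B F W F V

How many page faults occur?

B: fault, frames {B}
F: fault, frames {B,F}
B: hit
W: fault, frames {B,F,W}
B: hit
V: fault, evict B, frames {F,W,V}
B: fault, evict F, frames {W,V,B}
W: hit
V: hit
W: hit
B: hit
V: hit
W: hit
V: hit
F: fault, evict W, frames {V,B,F}
B: hit
F: hit
W: fault, evict V, frames {B,F,W}
F: hit
V: fault, evict B, frames {F,W,V}
Page faults: 8.

8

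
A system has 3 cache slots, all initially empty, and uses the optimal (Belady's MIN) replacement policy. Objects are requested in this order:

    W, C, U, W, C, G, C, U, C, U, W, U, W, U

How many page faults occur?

5

W -> miss, frames (W)
C -> miss, frames (W C)
U -> miss, frames (W C U)
W -> hit
C -> hit
G -> miss, evict W, frames (C U G)
C -> hit
U -> hit
C -> hit
U -> hit
W -> miss, evict G, frames (C U W)
U -> hit
W -> hit
U -> hit
Page faults: 5.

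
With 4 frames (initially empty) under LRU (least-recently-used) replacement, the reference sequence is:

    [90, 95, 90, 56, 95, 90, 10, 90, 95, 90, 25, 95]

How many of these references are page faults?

5

90: fault, frames [90]
95: fault, frames [90, 95]
90: hit
56: fault, frames [95, 90, 56]
95: hit
90: hit
10: fault, frames [56, 95, 90, 10]
90: hit
95: hit
90: hit
25: fault, evict 56, frames [10, 95, 90, 25]
95: hit
Page faults: 5.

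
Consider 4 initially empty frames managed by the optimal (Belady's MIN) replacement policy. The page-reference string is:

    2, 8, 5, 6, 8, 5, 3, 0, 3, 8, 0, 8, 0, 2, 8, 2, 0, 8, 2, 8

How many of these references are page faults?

6

2: fault, frames [2]
8: fault, frames [2, 8]
5: fault, frames [2, 8, 5]
6: fault, frames [2, 8, 5, 6]
8: hit
5: hit
3: fault, evict 6, frames [2, 8, 5, 3]
0: fault, evict 5, frames [2, 8, 3, 0]
3: hit
8: hit
0: hit
8: hit
0: hit
2: hit
8: hit
2: hit
0: hit
8: hit
2: hit
8: hit
Page faults: 6.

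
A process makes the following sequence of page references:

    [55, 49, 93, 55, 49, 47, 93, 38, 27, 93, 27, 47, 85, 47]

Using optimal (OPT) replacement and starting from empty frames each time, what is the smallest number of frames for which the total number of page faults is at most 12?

2

f=1: 14 faults
f=2: 9 faults
f=3: 7 faults
f=4: 7 faults
f=5: 7 faults
f=6: 7 faults
f=7: 7 faults
Smallest f with faults ≤ 12 is 2.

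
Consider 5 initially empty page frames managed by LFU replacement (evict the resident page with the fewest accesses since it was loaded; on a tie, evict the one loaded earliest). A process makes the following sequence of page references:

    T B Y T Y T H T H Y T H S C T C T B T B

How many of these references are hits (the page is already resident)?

T → miss, frames {T}
B → miss, frames {T,B}
Y → miss, frames {T,B,Y}
T → hit
Y → hit
T → hit
H → miss, frames {T,B,Y,H}
T → hit
H → hit
Y → hit
T → hit
H → hit
S → miss, frames {T,B,Y,H,S}
C → miss, evict B, frames {T,Y,H,S,C}
T → hit
C → hit
T → hit
B → miss, evict S, frames {T,Y,H,C,B}
T → hit
B → hit
Hits: 13.

13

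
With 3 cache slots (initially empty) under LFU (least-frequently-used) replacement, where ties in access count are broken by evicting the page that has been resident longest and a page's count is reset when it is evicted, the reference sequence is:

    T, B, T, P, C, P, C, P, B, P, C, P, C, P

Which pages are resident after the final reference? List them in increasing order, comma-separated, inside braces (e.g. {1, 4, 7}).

{B, C, P}

T -> fault, frames {T}
B -> fault, frames {T,B}
T -> hit
P -> fault, frames {T,B,P}
C -> fault, evict B, frames {T,P,C}
P -> hit
C -> hit
P -> hit
B -> fault, evict T, frames {P,C,B}
P -> hit
C -> hit
P -> hit
C -> hit
P -> hit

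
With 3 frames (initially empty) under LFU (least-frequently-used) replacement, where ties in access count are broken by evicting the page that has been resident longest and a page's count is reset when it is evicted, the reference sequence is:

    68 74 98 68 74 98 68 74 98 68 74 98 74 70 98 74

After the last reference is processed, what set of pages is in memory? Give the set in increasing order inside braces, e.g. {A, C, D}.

{70, 74, 98}

68 → miss, frames {68}
74 → miss, frames {68,74}
98 → miss, frames {68,74,98}
68 → hit
74 → hit
98 → hit
68 → hit
74 → hit
98 → hit
68 → hit
74 → hit
98 → hit
74 → hit
70 → miss, evict 68, frames {74,98,70}
98 → hit
74 → hit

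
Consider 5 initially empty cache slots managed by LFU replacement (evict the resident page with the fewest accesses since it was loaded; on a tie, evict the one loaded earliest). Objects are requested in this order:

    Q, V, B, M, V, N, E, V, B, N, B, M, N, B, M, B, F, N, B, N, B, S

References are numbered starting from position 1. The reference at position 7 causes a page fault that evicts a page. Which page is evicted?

Q

pos 1: Q -> miss, frames [Q]
pos 2: V -> miss, frames [Q, V]
pos 3: B -> miss, frames [Q, V, B]
pos 4: M -> miss, frames [Q, V, B, M]
pos 5: V -> hit
pos 6: N -> miss, frames [Q, V, B, M, N]
pos 7: E -> miss, evict Q, frames [V, B, M, N, E]
At position 7, page Q is evicted.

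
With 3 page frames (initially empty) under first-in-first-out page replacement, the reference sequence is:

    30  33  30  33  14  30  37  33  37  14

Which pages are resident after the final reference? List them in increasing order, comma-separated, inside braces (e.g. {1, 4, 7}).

{14, 33, 37}

30 -> miss, frames (30)
33 -> miss, frames (30 33)
30 -> hit
33 -> hit
14 -> miss, frames (30 33 14)
30 -> hit
37 -> miss, evict 30, frames (33 14 37)
33 -> hit
37 -> hit
14 -> hit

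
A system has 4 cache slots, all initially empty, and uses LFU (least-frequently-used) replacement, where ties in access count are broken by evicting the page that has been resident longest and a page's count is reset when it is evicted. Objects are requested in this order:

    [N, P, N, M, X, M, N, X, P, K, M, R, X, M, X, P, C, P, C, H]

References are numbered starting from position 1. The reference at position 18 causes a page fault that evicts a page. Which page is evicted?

C

pos 1: N → miss, frames (N)
pos 2: P → miss, frames (N P)
pos 3: N → hit
pos 4: M → miss, frames (N P M)
pos 5: X → miss, frames (N P M X)
pos 6: M → hit
pos 7: N → hit
pos 8: X → hit
pos 9: P → hit
pos 10: K → miss, evict P, frames (N M X K)
pos 11: M → hit
pos 12: R → miss, evict K, frames (N M X R)
pos 13: X → hit
pos 14: M → hit
pos 15: X → hit
pos 16: P → miss, evict R, frames (N M X P)
pos 17: C → miss, evict P, frames (N M X C)
pos 18: P → miss, evict C, frames (N M X P)
At position 18, page C is evicted.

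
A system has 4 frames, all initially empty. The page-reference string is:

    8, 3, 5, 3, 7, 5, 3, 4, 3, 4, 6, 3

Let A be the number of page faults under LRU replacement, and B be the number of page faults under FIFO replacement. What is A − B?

-1

Under LRU: F F F . F . . F . . F . → 6 faults.
Under FIFO: F F F . F . . F . . F F → 7 faults.
A − B = 6 − 7 = -1.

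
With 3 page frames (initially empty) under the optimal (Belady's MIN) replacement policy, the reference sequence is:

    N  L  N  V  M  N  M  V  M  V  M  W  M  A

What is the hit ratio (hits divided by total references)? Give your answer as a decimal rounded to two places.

0.57

N → miss, frames (N)
L → miss, frames (N L)
N → hit
V → miss, frames (N L V)
M → miss, evict L, frames (N V M)
N → hit
M → hit
V → hit
M → hit
V → hit
M → hit
W → miss, evict V, frames (N M W)
M → hit
A → miss, evict W, frames (N M A)
Hits: 8 of 14 references → 8/14 = 0.5714.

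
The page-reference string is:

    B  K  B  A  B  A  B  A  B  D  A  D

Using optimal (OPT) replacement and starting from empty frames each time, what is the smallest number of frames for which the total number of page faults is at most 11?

f=1: 12 faults
f=2: 4 faults
f=3: 4 faults
f=4: 4 faults
Smallest f with faults ≤ 11 is 2.

2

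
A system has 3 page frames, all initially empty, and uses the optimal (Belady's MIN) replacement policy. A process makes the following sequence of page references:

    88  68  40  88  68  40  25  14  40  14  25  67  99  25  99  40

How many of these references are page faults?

88: fault, frames {88}
68: fault, frames {88,68}
40: fault, frames {88,68,40}
88: hit
68: hit
40: hit
25: fault, evict 68, frames {88,40,25}
14: fault, evict 88, frames {40,25,14}
40: hit
14: hit
25: hit
67: fault, evict 14, frames {40,25,67}
99: fault, evict 67, frames {40,25,99}
25: hit
99: hit
40: hit
Page faults: 7.

7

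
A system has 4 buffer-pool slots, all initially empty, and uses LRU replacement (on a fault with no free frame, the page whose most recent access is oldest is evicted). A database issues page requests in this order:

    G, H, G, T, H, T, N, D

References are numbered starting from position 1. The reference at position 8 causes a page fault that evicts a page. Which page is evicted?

pos 1: G → miss, frames (G)
pos 2: H → miss, frames (G H)
pos 3: G → hit
pos 4: T → miss, frames (H G T)
pos 5: H → hit
pos 6: T → hit
pos 7: N → miss, frames (G H T N)
pos 8: D → miss, evict G, frames (H T N D)
At position 8, page G is evicted.

G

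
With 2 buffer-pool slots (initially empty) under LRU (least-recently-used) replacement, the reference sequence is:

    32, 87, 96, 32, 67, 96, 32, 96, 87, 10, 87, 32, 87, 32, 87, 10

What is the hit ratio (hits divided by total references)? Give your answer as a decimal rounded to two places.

32: miss, frames [32]
87: miss, frames [32, 87]
96: miss, evict 32, frames [87, 96]
32: miss, evict 87, frames [96, 32]
67: miss, evict 96, frames [32, 67]
96: miss, evict 32, frames [67, 96]
32: miss, evict 67, frames [96, 32]
96: hit
87: miss, evict 32, frames [96, 87]
10: miss, evict 96, frames [87, 10]
87: hit
32: miss, evict 10, frames [87, 32]
87: hit
32: hit
87: hit
10: miss, evict 32, frames [87, 10]
Hits: 5 of 16 references → 5/16 = 0.3125.

0.31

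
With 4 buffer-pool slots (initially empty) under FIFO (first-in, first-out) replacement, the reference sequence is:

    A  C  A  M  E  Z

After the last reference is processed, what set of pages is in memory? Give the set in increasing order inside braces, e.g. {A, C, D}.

A → fault, frames [A]
C → fault, frames [A, C]
A → hit
M → fault, frames [A, C, M]
E → fault, frames [A, C, M, E]
Z → fault, evict A, frames [C, M, E, Z]

{C, E, M, Z}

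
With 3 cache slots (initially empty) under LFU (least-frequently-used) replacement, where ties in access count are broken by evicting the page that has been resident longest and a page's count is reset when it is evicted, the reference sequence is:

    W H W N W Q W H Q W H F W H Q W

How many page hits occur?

9

W → fault, frames {W}
H → fault, frames {W,H}
W → hit
N → fault, frames {W,H,N}
W → hit
Q → fault, evict H, frames {W,N,Q}
W → hit
H → fault, evict N, frames {W,Q,H}
Q → hit
W → hit
H → hit
F → fault, evict Q, frames {W,H,F}
W → hit
H → hit
Q → fault, evict F, frames {W,H,Q}
W → hit
Hits: 9.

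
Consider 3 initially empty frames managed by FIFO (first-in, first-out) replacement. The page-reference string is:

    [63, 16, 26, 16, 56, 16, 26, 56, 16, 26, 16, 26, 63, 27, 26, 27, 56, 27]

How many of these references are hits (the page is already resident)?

10

63 → fault, frames [63]
16 → fault, frames [63, 16]
26 → fault, frames [63, 16, 26]
16 → hit
56 → fault, evict 63, frames [16, 26, 56]
16 → hit
26 → hit
56 → hit
16 → hit
26 → hit
16 → hit
26 → hit
63 → fault, evict 16, frames [26, 56, 63]
27 → fault, evict 26, frames [56, 63, 27]
26 → fault, evict 56, frames [63, 27, 26]
27 → hit
56 → fault, evict 63, frames [27, 26, 56]
27 → hit
Hits: 10.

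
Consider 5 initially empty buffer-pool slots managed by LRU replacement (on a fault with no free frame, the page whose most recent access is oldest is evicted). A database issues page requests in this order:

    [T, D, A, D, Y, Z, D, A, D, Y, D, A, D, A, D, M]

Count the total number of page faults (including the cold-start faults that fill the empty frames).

6

T → miss, frames [T]
D → miss, frames [T, D]
A → miss, frames [T, D, A]
D → hit
Y → miss, frames [T, A, D, Y]
Z → miss, frames [T, A, D, Y, Z]
D → hit
A → hit
D → hit
Y → hit
D → hit
A → hit
D → hit
A → hit
D → hit
M → miss, evict T, frames [Z, Y, A, D, M]
Page faults: 6.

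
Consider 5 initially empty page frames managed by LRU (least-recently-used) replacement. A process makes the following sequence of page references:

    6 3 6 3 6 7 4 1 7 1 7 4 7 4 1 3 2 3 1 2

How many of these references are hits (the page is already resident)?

6 -> miss, frames {6}
3 -> miss, frames {6,3}
6 -> hit
3 -> hit
6 -> hit
7 -> miss, frames {3,6,7}
4 -> miss, frames {3,6,7,4}
1 -> miss, frames {3,6,7,4,1}
7 -> hit
1 -> hit
7 -> hit
4 -> hit
7 -> hit
4 -> hit
1 -> hit
3 -> hit
2 -> miss, evict 6, frames {7,4,1,3,2}
3 -> hit
1 -> hit
2 -> hit
Hits: 14.

14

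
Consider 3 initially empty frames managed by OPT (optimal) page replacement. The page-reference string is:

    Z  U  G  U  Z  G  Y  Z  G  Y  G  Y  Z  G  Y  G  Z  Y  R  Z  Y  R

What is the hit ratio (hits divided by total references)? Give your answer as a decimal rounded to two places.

Z: miss, frames [Z]
U: miss, frames [Z, U]
G: miss, frames [Z, U, G]
U: hit
Z: hit
G: hit
Y: miss, evict U, frames [Z, G, Y]
Z: hit
G: hit
Y: hit
G: hit
Y: hit
Z: hit
G: hit
Y: hit
G: hit
Z: hit
Y: hit
R: miss, evict G, frames [Z, Y, R]
Z: hit
Y: hit
R: hit
Hits: 17 of 22 references → 17/22 = 0.7727.

0.77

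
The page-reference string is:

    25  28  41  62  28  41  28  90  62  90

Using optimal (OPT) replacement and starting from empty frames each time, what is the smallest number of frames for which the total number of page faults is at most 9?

f=1: 10 faults
f=2: 7 faults
f=3: 5 faults
f=4: 5 faults
f=5: 5 faults
Smallest f with faults ≤ 9 is 2.

2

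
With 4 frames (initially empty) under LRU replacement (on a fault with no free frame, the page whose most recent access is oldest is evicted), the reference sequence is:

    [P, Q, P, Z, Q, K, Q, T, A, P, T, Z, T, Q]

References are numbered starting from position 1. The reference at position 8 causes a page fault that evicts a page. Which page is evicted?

pos 1: P -> fault, frames {P}
pos 2: Q -> fault, frames {P,Q}
pos 3: P -> hit
pos 4: Z -> fault, frames {Q,P,Z}
pos 5: Q -> hit
pos 6: K -> fault, frames {P,Z,Q,K}
pos 7: Q -> hit
pos 8: T -> fault, evict P, frames {Z,K,Q,T}
At position 8, page P is evicted.

P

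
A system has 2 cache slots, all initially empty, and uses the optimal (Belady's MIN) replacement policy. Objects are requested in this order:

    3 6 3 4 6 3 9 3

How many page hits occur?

3

3 -> miss, frames (3)
6 -> miss, frames (3 6)
3 -> hit
4 -> miss, evict 3, frames (6 4)
6 -> hit
3 -> miss, evict 4, frames (6 3)
9 -> miss, evict 6, frames (3 9)
3 -> hit
Hits: 3.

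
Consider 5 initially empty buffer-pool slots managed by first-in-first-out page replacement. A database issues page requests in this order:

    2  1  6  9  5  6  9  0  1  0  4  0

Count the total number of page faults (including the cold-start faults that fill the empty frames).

7

2 → miss, frames {2}
1 → miss, frames {2,1}
6 → miss, frames {2,1,6}
9 → miss, frames {2,1,6,9}
5 → miss, frames {2,1,6,9,5}
6 → hit
9 → hit
0 → miss, evict 2, frames {1,6,9,5,0}
1 → hit
0 → hit
4 → miss, evict 1, frames {6,9,5,0,4}
0 → hit
Page faults: 7.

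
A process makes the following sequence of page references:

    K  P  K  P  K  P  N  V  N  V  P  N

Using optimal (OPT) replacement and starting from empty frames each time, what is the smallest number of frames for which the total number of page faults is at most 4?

3

f=1: 12 faults
f=2: 5 faults
f=3: 4 faults
f=4: 4 faults
Smallest f with faults ≤ 4 is 3.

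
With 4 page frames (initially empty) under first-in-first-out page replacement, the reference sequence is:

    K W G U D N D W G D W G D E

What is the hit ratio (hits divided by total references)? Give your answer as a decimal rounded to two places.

K -> fault, frames (K)
W -> fault, frames (K W)
G -> fault, frames (K W G)
U -> fault, frames (K W G U)
D -> fault, evict K, frames (W G U D)
N -> fault, evict W, frames (G U D N)
D -> hit
W -> fault, evict G, frames (U D N W)
G -> fault, evict U, frames (D N W G)
D -> hit
W -> hit
G -> hit
D -> hit
E -> fault, evict D, frames (N W G E)
Hits: 5 of 14 references → 5/14 = 0.3571.

0.36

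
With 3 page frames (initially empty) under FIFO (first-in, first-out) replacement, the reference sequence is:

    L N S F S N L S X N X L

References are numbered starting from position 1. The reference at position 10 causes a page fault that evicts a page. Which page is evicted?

pos 1: L: miss, frames [L]
pos 2: N: miss, frames [L, N]
pos 3: S: miss, frames [L, N, S]
pos 4: F: miss, evict L, frames [N, S, F]
pos 5: S: hit
pos 6: N: hit
pos 7: L: miss, evict N, frames [S, F, L]
pos 8: S: hit
pos 9: X: miss, evict S, frames [F, L, X]
pos 10: N: miss, evict F, frames [L, X, N]
At position 10, page F is evicted.

F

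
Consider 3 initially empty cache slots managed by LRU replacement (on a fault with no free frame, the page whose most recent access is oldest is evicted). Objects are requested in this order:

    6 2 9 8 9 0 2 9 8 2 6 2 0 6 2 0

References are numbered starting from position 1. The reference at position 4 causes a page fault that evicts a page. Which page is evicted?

pos 1: 6: miss, frames [6]
pos 2: 2: miss, frames [6, 2]
pos 3: 9: miss, frames [6, 2, 9]
pos 4: 8: miss, evict 6, frames [2, 9, 8]
At position 4, page 6 is evicted.

6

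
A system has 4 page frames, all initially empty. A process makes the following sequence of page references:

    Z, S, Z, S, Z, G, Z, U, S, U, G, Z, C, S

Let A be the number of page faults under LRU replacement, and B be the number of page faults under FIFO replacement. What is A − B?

1

Under LRU: F F . . . F . F . . . . F F → 6 faults.
Under FIFO: F F . . . F . F . . . . F . → 5 faults.
A − B = 6 − 5 = 1.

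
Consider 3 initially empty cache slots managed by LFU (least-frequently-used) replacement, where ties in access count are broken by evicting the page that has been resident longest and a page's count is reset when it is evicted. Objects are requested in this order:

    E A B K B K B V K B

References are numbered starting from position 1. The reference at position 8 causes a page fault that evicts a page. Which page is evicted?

pos 1: E → fault, frames {E}
pos 2: A → fault, frames {E,A}
pos 3: B → fault, frames {E,A,B}
pos 4: K → fault, evict E, frames {A,B,K}
pos 5: B → hit
pos 6: K → hit
pos 7: B → hit
pos 8: V → fault, evict A, frames {B,K,V}
At position 8, page A is evicted.

A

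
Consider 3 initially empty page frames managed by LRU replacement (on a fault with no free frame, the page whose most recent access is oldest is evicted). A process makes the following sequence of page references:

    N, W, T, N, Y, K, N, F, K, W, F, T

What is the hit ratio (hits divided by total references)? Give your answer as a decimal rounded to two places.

N: miss, frames (N)
W: miss, frames (N W)
T: miss, frames (N W T)
N: hit
Y: miss, evict W, frames (T N Y)
K: miss, evict T, frames (N Y K)
N: hit
F: miss, evict Y, frames (K N F)
K: hit
W: miss, evict N, frames (F K W)
F: hit
T: miss, evict K, frames (W F T)
Hits: 4 of 12 references → 4/12 = 0.3333.

0.33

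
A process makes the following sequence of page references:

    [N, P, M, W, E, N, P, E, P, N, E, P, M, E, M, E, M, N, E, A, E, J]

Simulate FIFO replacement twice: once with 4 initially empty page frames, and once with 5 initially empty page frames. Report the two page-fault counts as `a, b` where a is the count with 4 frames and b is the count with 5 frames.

4 frames: F F F F F F F . . . . . F . . . . . . F F F → 11 faults.
5 frames: F F F F F . . . . . . . . . . . . . . F . F → 7 faults.
7 < 11: adding a frame reduced faults, as is typical.

11, 7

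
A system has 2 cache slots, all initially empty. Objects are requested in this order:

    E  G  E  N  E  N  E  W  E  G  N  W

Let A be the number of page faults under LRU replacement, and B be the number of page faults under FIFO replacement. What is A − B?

-1

Under LRU: F F . F . . . F . F F F → 7 faults.
Under FIFO: F F . F F . . F . F F F → 8 faults.
A − B = 7 − 8 = -1.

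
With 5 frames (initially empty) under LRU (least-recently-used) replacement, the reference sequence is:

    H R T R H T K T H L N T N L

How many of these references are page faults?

H: fault, frames {H}
R: fault, frames {H,R}
T: fault, frames {H,R,T}
R: hit
H: hit
T: hit
K: fault, frames {R,H,T,K}
T: hit
H: hit
L: fault, frames {R,K,T,H,L}
N: fault, evict R, frames {K,T,H,L,N}
T: hit
N: hit
L: hit
Page faults: 6.

6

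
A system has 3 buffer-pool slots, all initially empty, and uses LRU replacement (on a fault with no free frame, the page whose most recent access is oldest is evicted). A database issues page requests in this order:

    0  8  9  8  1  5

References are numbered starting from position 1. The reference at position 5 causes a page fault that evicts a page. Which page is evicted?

0

pos 1: 0 -> miss, frames (0)
pos 2: 8 -> miss, frames (0 8)
pos 3: 9 -> miss, frames (0 8 9)
pos 4: 8 -> hit
pos 5: 1 -> miss, evict 0, frames (9 8 1)
At position 5, page 0 is evicted.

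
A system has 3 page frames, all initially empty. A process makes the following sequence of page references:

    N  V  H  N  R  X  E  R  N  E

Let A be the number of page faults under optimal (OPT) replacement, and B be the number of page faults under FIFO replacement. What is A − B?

Under OPT: F F F . F F F . . . → 6 faults.
Under FIFO: F F F . F F F . F . → 7 faults.
A − B = 6 − 7 = -1.

-1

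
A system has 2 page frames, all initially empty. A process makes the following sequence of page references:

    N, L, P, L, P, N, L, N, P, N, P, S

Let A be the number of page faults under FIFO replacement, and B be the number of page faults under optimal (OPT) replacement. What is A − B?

Under FIFO: F F F . . F F . F F . F → 8 faults.
Under OPT: F F F . . F . . F . . F → 6 faults.
A − B = 8 − 6 = 2.

2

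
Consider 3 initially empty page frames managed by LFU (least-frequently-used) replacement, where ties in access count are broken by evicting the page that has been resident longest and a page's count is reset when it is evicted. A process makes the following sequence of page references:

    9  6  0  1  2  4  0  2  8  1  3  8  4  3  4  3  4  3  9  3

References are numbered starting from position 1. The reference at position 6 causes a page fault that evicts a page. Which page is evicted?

0

pos 1: 9: fault, frames {9}
pos 2: 6: fault, frames {9,6}
pos 3: 0: fault, frames {9,6,0}
pos 4: 1: fault, evict 9, frames {6,0,1}
pos 5: 2: fault, evict 6, frames {0,1,2}
pos 6: 4: fault, evict 0, frames {1,2,4}
At position 6, page 0 is evicted.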